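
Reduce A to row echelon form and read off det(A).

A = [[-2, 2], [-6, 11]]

det(A) = -10

Forward elimination:
R2 <- R2 - (3)*R1:  [ 0  5 ]
Upper-triangular form:
[ -2  2 ]
[  0  5 ]
det(A) = (-1)^0 * (-2) * (5) = -10  (0 row swaps -> sign +1)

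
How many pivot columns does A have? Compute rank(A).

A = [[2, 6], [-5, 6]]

rank(A) = 2

Row reduction:
R2 <- R2 - (-5/2)*R1:  [  0  21 ]
Row echelon form:
[ 2   6 ]
[ 0  21 ]
Nonzero rows / pivot columns: 2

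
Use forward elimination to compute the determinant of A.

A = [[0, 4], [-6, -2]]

Forward elimination:
R1 <-> R2   (pivot in column 1 was zero)
[ -6  -2 ]
[  0   4 ]
Upper-triangular form:
[ -6  -2 ]
[  0   4 ]
det(A) = (-1)^1 * (-6) * (4) = 24  (1 row swap -> sign -1)

det(A) = 24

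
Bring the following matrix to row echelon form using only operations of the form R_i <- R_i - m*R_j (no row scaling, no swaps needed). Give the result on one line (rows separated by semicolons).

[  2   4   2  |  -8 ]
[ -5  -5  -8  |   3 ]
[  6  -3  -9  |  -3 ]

Forward elimination:
R2 <- R2 - (-5/2)*R1:  [   0    5   -3  -17 ]
R3 <- R3 - (3)*R1:  [   0  -15  -15   21 ]
R3 <- R3 - (-3)*R2:  [   0    0  -24  -30 ]
Row echelon form:
[ 2  4    2  |   -8 ]
[ 0  5   -3  |  -17 ]
[ 0  0  -24  |  -30 ]

REF = [2 4 2 -8; 0 5 -3 -17; 0 0 -24 -30]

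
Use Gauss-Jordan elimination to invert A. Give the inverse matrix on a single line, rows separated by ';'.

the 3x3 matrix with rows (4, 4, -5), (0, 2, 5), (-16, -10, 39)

inverse = [4 -53/16 15/16; -5/2 19/8 -5/8; 1 -3/4 1/4]

Gauss-Jordan on [A | I]:
R1 <- (1/4)*R1:  [    1     1  -5/4  |   1/4     0     0 ]
R3 <- R3 - (-16)*R1:  [  0   6  19  |   4   0   1 ]
R2 <- (1/2)*R2:  [   0    1  5/2  |    0  1/2    0 ]
R1 <- R1 - (1)*R2:  [     1      0  -15/4  |    1/4   -1/2      0 ]
R3 <- R3 - (6)*R2:  [  0   0   4  |   4  -3   1 ]
R3 <- (1/4)*R3:  [    0     0     1  |     1  -3/4   1/4 ]
R1 <- R1 - (-15/4)*R3:  [      1       0       0  |       4  -53/16   15/16 ]
R2 <- R2 - (5/2)*R3:  [    0     1     0  |  -5/2  19/8  -5/8 ]
Right block of [I | A^{-1}] is the inverse:
[    4  -53/16  15/16 ]
[ -5/2    19/8   -5/8 ]
[    1    -3/4    1/4 ]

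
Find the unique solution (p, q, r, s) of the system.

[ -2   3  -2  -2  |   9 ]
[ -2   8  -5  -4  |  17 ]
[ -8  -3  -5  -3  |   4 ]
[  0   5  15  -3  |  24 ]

(-3, 3, 1, 2)

Forward elimination on [A|b]:
R2 <- R2 - (1)*R1:  [  0   5  -3  -2   8 ]
R3 <- R3 - (4)*R1:  [   0  -15    3    5  -32 ]
R3 <- R3 - (-3)*R2:  [  0   0  -6  -1  -8 ]
R4 <- R4 - (1)*R2:  [  0   0  18  -1  16 ]
R4 <- R4 - (-3)*R3:  [  0   0   0  -4  -8 ]
Row echelon form:
[ -2  3  -2  -2  |   9 ]
[  0  5  -3  -2  |   8 ]
[  0  0  -6  -1  |  -8 ]
[  0  0   0  -4  |  -8 ]
Back-substitution:
s = (-8) / -4 = 2
r = (-8 - (-1)*(2)) / -6 = 1
q = (8 - (-3)*(1) - (-2)*(2)) / 5 = 3
p = (9 - (3)*(3) - (-2)*(1) - (-2)*(2)) / -2 = -3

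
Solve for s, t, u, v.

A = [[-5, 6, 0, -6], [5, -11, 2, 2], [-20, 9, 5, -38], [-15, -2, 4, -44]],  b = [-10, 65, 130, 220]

Forward elimination on [A|b]:
R2 <- R2 - (-1)*R1:  [  0  -5   2  -4  55 ]
R3 <- R3 - (4)*R1:  [   0  -15    5  -14  170 ]
R4 <- R4 - (3)*R1:  [   0  -20    4  -26  250 ]
R3 <- R3 - (3)*R2:  [  0   0  -1  -2   5 ]
R4 <- R4 - (4)*R2:  [   0    0   -4  -10   30 ]
R4 <- R4 - (4)*R3:  [  0   0   0  -2  10 ]
Row echelon form:
[ -5   6   0  -6  |  -10 ]
[  0  -5   2  -4  |   55 ]
[  0   0  -1  -2  |    5 ]
[  0   0   0  -2  |   10 ]
Back-substitution:
v = (10) / -2 = -5
u = (5 - (-2)*(-5)) / -1 = 5
t = (55 - (2)*(5) - (-4)*(-5)) / -5 = -5
s = (-10 - (6)*(-5) - (-6)*(-5)) / -5 = 2

(2, -5, 5, -5)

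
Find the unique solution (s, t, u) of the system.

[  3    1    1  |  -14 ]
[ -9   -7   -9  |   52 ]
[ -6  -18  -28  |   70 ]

(-4, -1, -1)

Forward elimination on [A|b]:
R2 <- R2 - (-3)*R1:  [  0  -4  -6  10 ]
R3 <- R3 - (-2)*R1:  [   0  -16  -26   42 ]
R3 <- R3 - (4)*R2:  [  0   0  -2   2 ]
Row echelon form:
[ 3   1   1  |  -14 ]
[ 0  -4  -6  |   10 ]
[ 0   0  -2  |    2 ]
Back-substitution:
u = (2) / -2 = -1
t = (10 - (-6)*(-1)) / -4 = -1
s = (-14 - (1)*(-1) - (1)*(-1)) / 3 = -4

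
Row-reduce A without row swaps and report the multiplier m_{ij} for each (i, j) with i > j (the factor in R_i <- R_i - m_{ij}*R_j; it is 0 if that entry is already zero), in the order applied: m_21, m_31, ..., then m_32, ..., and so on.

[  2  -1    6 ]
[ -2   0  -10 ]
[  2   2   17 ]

multipliers: -1, 1, -3

Forward elimination:
R2 <- R2 - (-1)*R1:  [  0  -1  -4 ]
R3 <- R3 - (1)*R1:  [  0   3  11 ]
R3 <- R3 - (-3)*R2:  [  0   0  -1 ]
Multipliers (in order of application): m_{21} = -1, m_{31} = 1, m_{32} = -3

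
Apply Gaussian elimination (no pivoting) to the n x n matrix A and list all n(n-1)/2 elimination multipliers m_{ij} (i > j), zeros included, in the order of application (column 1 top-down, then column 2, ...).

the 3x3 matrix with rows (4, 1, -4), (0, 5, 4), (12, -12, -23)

multipliers: 0, 3, -3

Forward elimination:
R2: entry in column 1 is already 0 -> m_{21} = 0 (no row operation needed)
R3 <- R3 - (3)*R1:  [   0  -15  -11 ]
R3 <- R3 - (-3)*R2:  [ 0  0  1 ]
Multipliers (in order of application): m_{21} = 0, m_{31} = 3, m_{32} = -3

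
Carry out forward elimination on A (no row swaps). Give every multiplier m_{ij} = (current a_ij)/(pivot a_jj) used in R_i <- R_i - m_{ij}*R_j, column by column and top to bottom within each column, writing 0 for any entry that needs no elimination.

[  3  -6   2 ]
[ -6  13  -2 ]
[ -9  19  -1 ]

Forward elimination:
R2 <- R2 - (-2)*R1:  [ 0  1  2 ]
R3 <- R3 - (-3)*R1:  [ 0  1  5 ]
R3 <- R3 - (1)*R2:  [ 0  0  3 ]
Multipliers (in order of application): m_{21} = -2, m_{31} = -3, m_{32} = 1

multipliers: -2, -3, 1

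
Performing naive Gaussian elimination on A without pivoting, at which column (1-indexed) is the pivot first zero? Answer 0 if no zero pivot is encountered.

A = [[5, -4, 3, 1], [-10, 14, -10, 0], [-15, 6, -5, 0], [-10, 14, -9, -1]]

first zero-pivot column = 3

Naive forward elimination:
R2 <- R2 - (-2)*R1:  [  0   6  -4   2 ]
R3 <- R3 - (-3)*R1:  [  0  -6   4   3 ]
R4 <- R4 - (-2)*R1:  [  0   6  -3   1 ]
R3 <- R3 - (-1)*R2:  [ 0  0  0  5 ]
R4 <- R4 - (1)*R2:  [  0   0   1  -1 ]
Matrix at this point:
[ 5  -4   3   1 ]
[ 0   6  -4   2 ]
[ 0   0   0   5 ]
[ 0   0   1  -1 ]
Pivot entry (3,3) is zero but row 4 has 1 in column 3 -> naive elimination stops; a row interchange (e.g. R3 <-> R4) would be required here.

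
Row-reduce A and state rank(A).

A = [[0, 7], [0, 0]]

Row reduction:
Row echelon form:
[ 0  7 ]
[ 0  0 ]
Nonzero rows / pivot columns: 1

rank(A) = 1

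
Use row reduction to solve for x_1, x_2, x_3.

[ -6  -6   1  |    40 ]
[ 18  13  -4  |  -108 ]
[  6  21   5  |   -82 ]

Forward elimination on [A|b]:
R2 <- R2 - (-3)*R1:  [  0  -5  -1  12 ]
R3 <- R3 - (-1)*R1:  [   0   15    6  -42 ]
R3 <- R3 - (-3)*R2:  [  0   0   3  -6 ]
Row echelon form:
[ -6  -6   1  |  40 ]
[  0  -5  -1  |  12 ]
[  0   0   3  |  -6 ]
Back-substitution:
x_3 = (-6) / 3 = -2
x_2 = (12 - (-1)*(-2)) / -5 = -2
x_1 = (40 - (-6)*(-2) - (1)*(-2)) / -6 = -5

(-5, -2, -2)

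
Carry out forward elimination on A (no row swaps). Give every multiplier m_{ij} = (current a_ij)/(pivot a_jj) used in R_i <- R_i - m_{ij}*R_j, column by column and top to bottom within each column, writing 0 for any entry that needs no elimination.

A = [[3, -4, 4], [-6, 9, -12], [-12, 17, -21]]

multipliers: -2, -4, 1

Forward elimination:
R2 <- R2 - (-2)*R1:  [  0   1  -4 ]
R3 <- R3 - (-4)*R1:  [  0   1  -5 ]
R3 <- R3 - (1)*R2:  [  0   0  -1 ]
Multipliers (in order of application): m_{21} = -2, m_{31} = -4, m_{32} = 1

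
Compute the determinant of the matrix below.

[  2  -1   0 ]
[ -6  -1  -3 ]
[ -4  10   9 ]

Forward elimination:
R2 <- R2 - (-3)*R1:  [  0  -4  -3 ]
R3 <- R3 - (-2)*R1:  [ 0  8  9 ]
R3 <- R3 - (-2)*R2:  [ 0  0  3 ]
Upper-triangular form:
[ 2  -1   0 ]
[ 0  -4  -3 ]
[ 0   0   3 ]
det(A) = (-1)^0 * (2) * (-4) * (3) = -24  (0 row swaps -> sign +1)

det(A) = -24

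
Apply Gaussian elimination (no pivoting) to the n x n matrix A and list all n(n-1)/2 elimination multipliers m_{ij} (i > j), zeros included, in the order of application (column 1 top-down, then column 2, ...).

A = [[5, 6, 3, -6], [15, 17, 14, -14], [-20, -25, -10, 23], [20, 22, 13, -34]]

multipliers: 3, -4, 4, 1, 2, 3

Forward elimination:
R2 <- R2 - (3)*R1:  [  0  -1   5   4 ]
R3 <- R3 - (-4)*R1:  [  0  -1   2  -1 ]
R4 <- R4 - (4)*R1:  [   0   -2    1  -10 ]
R3 <- R3 - (1)*R2:  [  0   0  -3  -5 ]
R4 <- R4 - (2)*R2:  [   0    0   -9  -18 ]
R4 <- R4 - (3)*R3:  [  0   0   0  -3 ]
Multipliers (in order of application): m_{21} = 3, m_{31} = -4, m_{41} = 4, m_{32} = 1, m_{42} = 2, m_{43} = 3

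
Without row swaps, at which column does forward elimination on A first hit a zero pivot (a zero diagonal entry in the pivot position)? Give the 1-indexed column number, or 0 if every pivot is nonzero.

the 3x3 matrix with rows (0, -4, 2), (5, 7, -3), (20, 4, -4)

Naive forward elimination:
Pivot entry (1,1) is zero but row 2 has 5 in column 1 -> naive elimination stops; a row interchange (e.g. R1 <-> R2) would be required here.

first zero-pivot column = 1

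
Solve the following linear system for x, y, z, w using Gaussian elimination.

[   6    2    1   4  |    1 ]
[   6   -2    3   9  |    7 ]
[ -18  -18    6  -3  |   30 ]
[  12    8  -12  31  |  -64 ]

Forward elimination on [A|b]:
R2 <- R2 - (1)*R1:  [  0  -4   2   5   6 ]
R3 <- R3 - (-3)*R1:  [   0  -12    9    9   33 ]
R4 <- R4 - (2)*R1:  [   0    4  -14   23  -66 ]
R3 <- R3 - (3)*R2:  [  0   0   3  -6  15 ]
R4 <- R4 - (-1)*R2:  [   0    0  -12   28  -60 ]
R4 <- R4 - (-4)*R3:  [ 0  0  0  4  0 ]
Row echelon form:
[ 6   2  1   4  |   1 ]
[ 0  -4  2   5  |   6 ]
[ 0   0  3  -6  |  15 ]
[ 0   0  0   4  |   0 ]
Back-substitution:
w = (0) / 4 = 0
z = (15 - (-6)*(0)) / 3 = 5
y = (6 - (2)*(5) - (5)*(0)) / -4 = 1
x = (1 - (2)*(1) - (1)*(5) - (4)*(0)) / 6 = -1

(-1, 1, 5, 0)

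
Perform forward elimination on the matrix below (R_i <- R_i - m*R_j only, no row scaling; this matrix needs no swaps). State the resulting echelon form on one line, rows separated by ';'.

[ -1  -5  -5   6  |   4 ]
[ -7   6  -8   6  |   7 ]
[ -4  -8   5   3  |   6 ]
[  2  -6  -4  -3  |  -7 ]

Forward elimination:
R2 <- R2 - (7)*R1:  [   0   41   27  -36  -21 ]
R3 <- R3 - (4)*R1:  [   0   12   25  -21  -10 ]
R4 <- R4 - (-2)*R1:  [   0  -16  -14    9    1 ]
R3 <- R3 - (12/41)*R2:  [       0        0   701/41  -429/41  -158/41 ]
R4 <- R4 - (-16/41)*R2:  [       0        0  -142/41  -207/41  -295/41 ]
R4 <- R4 - (-142/701)*R3:  [         0          0          0  -5025/701  -5591/701 ]
Row echelon form:
[ -1  -5      -5          6  |          4 ]
[  0  41      27        -36  |        -21 ]
[  0   0  701/41    -429/41  |    -158/41 ]
[  0   0       0  -5025/701  |  -5591/701 ]

REF = [-1 -5 -5 6 4; 0 41 27 -36 -21; 0 0 701/41 -429/41 -158/41; 0 0 0 -5025/701 -5591/701]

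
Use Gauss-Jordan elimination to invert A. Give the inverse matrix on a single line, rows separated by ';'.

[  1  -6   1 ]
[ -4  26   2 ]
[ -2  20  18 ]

inverse = [-107/2 -16 19/4; -17/2 -5/2 3/4; 7/2 1 -1/4]

Gauss-Jordan on [A | I]:
R2 <- R2 - (-4)*R1:  [ 0  2  6  |  4  1  0 ]
R3 <- R3 - (-2)*R1:  [  0   8  20  |   2   0   1 ]
R2 <- (1/2)*R2:  [   0    1    3  |    2  1/2    0 ]
R1 <- R1 - (-6)*R2:  [  1   0  19  |  13   3   0 ]
R3 <- R3 - (8)*R2:  [   0    0   -4  |  -14   -4    1 ]
R3 <- (1/-4)*R3:  [    0     0     1  |   7/2     1  -1/4 ]
R1 <- R1 - (19)*R3:  [      1       0       0  |  -107/2     -16    19/4 ]
R2 <- R2 - (3)*R3:  [     0      1      0  |  -17/2   -5/2    3/4 ]
Right block of [I | A^{-1}] is the inverse:
[ -107/2   -16  19/4 ]
[  -17/2  -5/2   3/4 ]
[    7/2     1  -1/4 ]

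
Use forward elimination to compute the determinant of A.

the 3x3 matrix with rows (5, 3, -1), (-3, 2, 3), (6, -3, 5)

det(A) = 197

Forward elimination:
R2 <- R2 - (-3/5)*R1:  [    0  19/5  12/5 ]
R3 <- R3 - (6/5)*R1:  [     0  -33/5   31/5 ]
R3 <- R3 - (-33/19)*R2:  [      0       0  197/19 ]
Upper-triangular form:
[ 5     3      -1 ]
[ 0  19/5    12/5 ]
[ 0     0  197/19 ]
det(A) = (-1)^0 * (5) * (19/5) * (197/19) = 197  (0 row swaps -> sign +1)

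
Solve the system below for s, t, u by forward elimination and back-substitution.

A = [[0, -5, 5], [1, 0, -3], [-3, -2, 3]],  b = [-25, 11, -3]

(-4, 0, -5)

Forward elimination on [A|b]:
R1 <-> R2   (pivot in column 1 was zero)
[  1   0  -3   11 ]
[  0  -5   5  -25 ]
[ -3  -2   3   -3 ]
R3 <- R3 - (-3)*R1:  [  0  -2  -6  30 ]
R3 <- R3 - (2/5)*R2:  [  0   0  -8  40 ]
Row echelon form:
[ 1   0  -3  |   11 ]
[ 0  -5   5  |  -25 ]
[ 0   0  -8  |   40 ]
Back-substitution:
u = (40) / -8 = -5
t = (-25 - (5)*(-5)) / -5 = 0
s = (11 - (-3)*(-5)) / 1 = -4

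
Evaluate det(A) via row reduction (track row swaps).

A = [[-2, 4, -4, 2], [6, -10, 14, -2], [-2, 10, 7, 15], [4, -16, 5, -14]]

Forward elimination:
R2 <- R2 - (-3)*R1:  [ 0  2  2  4 ]
R3 <- R3 - (1)*R1:  [  0   6  11  13 ]
R4 <- R4 - (-2)*R1:  [   0   -8   -3  -10 ]
R3 <- R3 - (3)*R2:  [ 0  0  5  1 ]
R4 <- R4 - (-4)*R2:  [ 0  0  5  6 ]
R4 <- R4 - (1)*R3:  [ 0  0  0  5 ]
Upper-triangular form:
[ -2  4  -4  2 ]
[  0  2   2  4 ]
[  0  0   5  1 ]
[  0  0   0  5 ]
det(A) = (-1)^0 * (-2) * (2) * (5) * (5) = -100  (0 row swaps -> sign +1)

det(A) = -100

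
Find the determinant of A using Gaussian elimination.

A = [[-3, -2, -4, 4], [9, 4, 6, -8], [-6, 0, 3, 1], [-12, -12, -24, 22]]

det(A) = -12

Forward elimination:
R2 <- R2 - (-3)*R1:  [  0  -2  -6   4 ]
R3 <- R3 - (2)*R1:  [  0   4  11  -7 ]
R4 <- R4 - (4)*R1:  [  0  -4  -8   6 ]
R3 <- R3 - (-2)*R2:  [  0   0  -1   1 ]
R4 <- R4 - (2)*R2:  [  0   0   4  -2 ]
R4 <- R4 - (-4)*R3:  [ 0  0  0  2 ]
Upper-triangular form:
[ -3  -2  -4  4 ]
[  0  -2  -6  4 ]
[  0   0  -1  1 ]
[  0   0   0  2 ]
det(A) = (-1)^0 * (-3) * (-2) * (-1) * (2) = -12  (0 row swaps -> sign +1)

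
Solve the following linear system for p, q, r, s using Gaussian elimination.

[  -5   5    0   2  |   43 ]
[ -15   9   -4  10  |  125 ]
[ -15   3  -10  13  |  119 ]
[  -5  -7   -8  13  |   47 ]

(-3, 4, -1, 4)

Forward elimination on [A|b]:
R2 <- R2 - (3)*R1:  [  0  -6  -4   4  -4 ]
R3 <- R3 - (3)*R1:  [   0  -12  -10    7  -10 ]
R4 <- R4 - (1)*R1:  [   0  -12   -8   11    4 ]
R3 <- R3 - (2)*R2:  [  0   0  -2  -1  -2 ]
R4 <- R4 - (2)*R2:  [  0   0   0   3  12 ]
Row echelon form:
[ -5   5   0   2  |  43 ]
[  0  -6  -4   4  |  -4 ]
[  0   0  -2  -1  |  -2 ]
[  0   0   0   3  |  12 ]
Back-substitution:
s = (12) / 3 = 4
r = (-2 - (-1)*(4)) / -2 = -1
q = (-4 - (-4)*(-1) - (4)*(4)) / -6 = 4
p = (43 - (5)*(4) - (2)*(4)) / -5 = -3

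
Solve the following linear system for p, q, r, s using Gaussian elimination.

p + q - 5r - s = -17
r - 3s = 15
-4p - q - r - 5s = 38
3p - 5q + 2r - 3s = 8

Forward elimination on [A|b]:
R3 <- R3 - (-4)*R1:  [   0    3  -21   -9  -30 ]
R4 <- R4 - (3)*R1:  [  0  -8  17   0  59 ]
R2 <-> R3   (pivot in column 2 was zero)
[ 1   1   -5  -1  -17 ]
[ 0   3  -21  -9  -30 ]
[ 0   0    1  -3   15 ]
[ 0  -8   17   0   59 ]
R4 <- R4 - (-8/3)*R2:  [   0    0  -39  -24  -21 ]
R4 <- R4 - (-39)*R3:  [    0     0     0  -141   564 ]
Row echelon form:
[ 1  1   -5    -1  |  -17 ]
[ 0  3  -21    -9  |  -30 ]
[ 0  0    1    -3  |   15 ]
[ 0  0    0  -141  |  564 ]
Back-substitution:
s = (564) / -141 = -4
r = (15 - (-3)*(-4)) / 1 = 3
q = (-30 - (-21)*(3) - (-9)*(-4)) / 3 = -1
p = (-17 - (1)*(-1) - (-5)*(3) - (-1)*(-4)) / 1 = -5

(-5, -1, 3, -4)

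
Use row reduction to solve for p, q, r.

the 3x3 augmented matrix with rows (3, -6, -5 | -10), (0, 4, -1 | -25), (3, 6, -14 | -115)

Forward elimination on [A|b]:
R3 <- R3 - (1)*R1:  [    0    12    -9  -105 ]
R3 <- R3 - (3)*R2:  [   0    0   -6  -30 ]
Row echelon form:
[ 3  -6  -5  |  -10 ]
[ 0   4  -1  |  -25 ]
[ 0   0  -6  |  -30 ]
Back-substitution:
r = (-30) / -6 = 5
q = (-25 - (-1)*(5)) / 4 = -5
p = (-10 - (-6)*(-5) - (-5)*(5)) / 3 = -5

(-5, -5, 5)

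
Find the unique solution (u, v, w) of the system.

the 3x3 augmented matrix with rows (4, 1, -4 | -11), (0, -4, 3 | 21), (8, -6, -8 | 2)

(1, -3, 3)

Forward elimination on [A|b]:
R3 <- R3 - (2)*R1:  [  0  -8   0  24 ]
R3 <- R3 - (2)*R2:  [   0    0   -6  -18 ]
Row echelon form:
[ 4   1  -4  |  -11 ]
[ 0  -4   3  |   21 ]
[ 0   0  -6  |  -18 ]
Back-substitution:
w = (-18) / -6 = 3
v = (21 - (3)*(3)) / -4 = -3
u = (-11 - (1)*(-3) - (-4)*(3)) / 4 = 1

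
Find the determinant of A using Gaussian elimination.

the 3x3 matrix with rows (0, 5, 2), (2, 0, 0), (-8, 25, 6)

Forward elimination:
R1 <-> R2   (pivot in column 1 was zero)
[  2   0  0 ]
[  0   5  2 ]
[ -8  25  6 ]
R3 <- R3 - (-4)*R1:  [  0  25   6 ]
R3 <- R3 - (5)*R2:  [  0   0  -4 ]
Upper-triangular form:
[ 2  0   0 ]
[ 0  5   2 ]
[ 0  0  -4 ]
det(A) = (-1)^1 * (2) * (5) * (-4) = 40  (1 row swap -> sign -1)

det(A) = 40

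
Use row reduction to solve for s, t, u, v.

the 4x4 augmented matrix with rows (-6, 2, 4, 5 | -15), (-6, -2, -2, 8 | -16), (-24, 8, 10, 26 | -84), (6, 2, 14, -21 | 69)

Forward elimination on [A|b]:
R2 <- R2 - (1)*R1:  [  0  -4  -6   3  -1 ]
R3 <- R3 - (4)*R1:  [   0    0   -6    6  -24 ]
R4 <- R4 - (-1)*R1:  [   0    4   18  -16   54 ]
R4 <- R4 - (-1)*R2:  [   0    0   12  -13   53 ]
R4 <- R4 - (-2)*R3:  [  0   0   0  -1   5 ]
Row echelon form:
[ -6   2   4   5  |  -15 ]
[  0  -4  -6   3  |   -1 ]
[  0   0  -6   6  |  -24 ]
[  0   0   0  -1  |    5 ]
Back-substitution:
v = (5) / -1 = -5
u = (-24 - (6)*(-5)) / -6 = -1
t = (-1 - (-6)*(-1) - (3)*(-5)) / -4 = -2
s = (-15 - (2)*(-2) - (4)*(-1) - (5)*(-5)) / -6 = -3

(-3, -2, -1, -5)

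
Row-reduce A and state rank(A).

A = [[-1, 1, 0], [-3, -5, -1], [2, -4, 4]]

Row reduction:
R2 <- R2 - (3)*R1:  [  0  -8  -1 ]
R3 <- R3 - (-2)*R1:  [  0  -2   4 ]
R3 <- R3 - (1/4)*R2:  [    0     0  17/4 ]
Row echelon form:
[ -1   1     0 ]
[  0  -8    -1 ]
[  0   0  17/4 ]
Nonzero rows / pivot columns: 3

rank(A) = 3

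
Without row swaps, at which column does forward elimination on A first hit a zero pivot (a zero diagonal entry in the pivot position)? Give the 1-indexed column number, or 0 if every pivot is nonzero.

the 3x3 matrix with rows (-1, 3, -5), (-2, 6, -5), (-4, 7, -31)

first zero-pivot column = 2

Naive forward elimination:
R2 <- R2 - (2)*R1:  [ 0  0  5 ]
R3 <- R3 - (4)*R1:  [   0   -5  -11 ]
Matrix at this point:
[ -1   3   -5 ]
[  0   0    5 ]
[  0  -5  -11 ]
Pivot entry (2,2) is zero but row 3 has -5 in column 2 -> naive elimination stops; a row interchange (e.g. R2 <-> R3) would be required here.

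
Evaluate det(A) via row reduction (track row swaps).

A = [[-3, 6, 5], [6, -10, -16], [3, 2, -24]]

Forward elimination:
R2 <- R2 - (-2)*R1:  [  0   2  -6 ]
R3 <- R3 - (-1)*R1:  [   0    8  -19 ]
R3 <- R3 - (4)*R2:  [ 0  0  5 ]
Upper-triangular form:
[ -3  6   5 ]
[  0  2  -6 ]
[  0  0   5 ]
det(A) = (-1)^0 * (-3) * (2) * (5) = -30  (0 row swaps -> sign +1)

det(A) = -30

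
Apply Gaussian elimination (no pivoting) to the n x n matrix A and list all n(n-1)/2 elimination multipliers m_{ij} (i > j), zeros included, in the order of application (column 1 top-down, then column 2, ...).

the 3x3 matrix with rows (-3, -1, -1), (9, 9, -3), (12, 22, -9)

Forward elimination:
R2 <- R2 - (-3)*R1:  [  0   6  -6 ]
R3 <- R3 - (-4)*R1:  [   0   18  -13 ]
R3 <- R3 - (3)*R2:  [ 0  0  5 ]
Multipliers (in order of application): m_{21} = -3, m_{31} = -4, m_{32} = 3

multipliers: -3, -4, 3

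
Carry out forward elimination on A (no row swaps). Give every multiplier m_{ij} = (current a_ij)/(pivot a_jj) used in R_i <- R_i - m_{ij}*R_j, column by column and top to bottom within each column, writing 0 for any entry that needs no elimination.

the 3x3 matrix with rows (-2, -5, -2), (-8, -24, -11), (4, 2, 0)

multipliers: 4, -2, 2

Forward elimination:
R2 <- R2 - (4)*R1:  [  0  -4  -3 ]
R3 <- R3 - (-2)*R1:  [  0  -8  -4 ]
R3 <- R3 - (2)*R2:  [ 0  0  2 ]
Multipliers (in order of application): m_{21} = 4, m_{31} = -2, m_{32} = 2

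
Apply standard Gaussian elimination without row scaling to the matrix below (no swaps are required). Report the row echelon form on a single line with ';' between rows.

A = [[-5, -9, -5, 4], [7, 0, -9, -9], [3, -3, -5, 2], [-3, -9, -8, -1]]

REF = [-5 -9 -5 4; 0 -63/5 -16 -17/5; 0 0 8/3 20/3; 0 0 0 -19/14]

Forward elimination:
R2 <- R2 - (-7/5)*R1:  [     0  -63/5    -16  -17/5 ]
R3 <- R3 - (-3/5)*R1:  [     0  -42/5     -8   22/5 ]
R4 <- R4 - (3/5)*R1:  [     0  -18/5     -5  -17/5 ]
R3 <- R3 - (2/3)*R2:  [    0     0   8/3  20/3 ]
R4 <- R4 - (2/7)*R2:  [     0      0   -3/7  -17/7 ]
R4 <- R4 - (-9/56)*R3:  [      0       0       0  -19/14 ]
Row echelon form:
[ -5     -9   -5       4 ]
[  0  -63/5  -16   -17/5 ]
[  0      0  8/3    20/3 ]
[  0      0    0  -19/14 ]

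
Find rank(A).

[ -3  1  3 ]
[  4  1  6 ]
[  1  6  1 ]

Row reduction:
R2 <- R2 - (-4/3)*R1:  [   0  7/3   10 ]
R3 <- R3 - (-1/3)*R1:  [    0  19/3     2 ]
R3 <- R3 - (19/7)*R2:  [      0       0  -176/7 ]
Row echelon form:
[ -3    1       3 ]
[  0  7/3      10 ]
[  0    0  -176/7 ]
Nonzero rows / pivot columns: 3

rank(A) = 3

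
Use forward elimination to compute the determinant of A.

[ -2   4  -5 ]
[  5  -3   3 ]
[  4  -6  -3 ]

Forward elimination:
R2 <- R2 - (-5/2)*R1:  [     0      7  -19/2 ]
R3 <- R3 - (-2)*R1:  [   0    2  -13 ]
R3 <- R3 - (2/7)*R2:  [     0      0  -72/7 ]
Upper-triangular form:
[ -2  4     -5 ]
[  0  7  -19/2 ]
[  0  0  -72/7 ]
det(A) = (-1)^0 * (-2) * (7) * (-72/7) = 144  (0 row swaps -> sign +1)

det(A) = 144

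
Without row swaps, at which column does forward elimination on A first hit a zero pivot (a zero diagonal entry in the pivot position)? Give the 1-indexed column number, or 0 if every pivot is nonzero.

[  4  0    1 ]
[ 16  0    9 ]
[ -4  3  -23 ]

Naive forward elimination:
R2 <- R2 - (4)*R1:  [ 0  0  5 ]
R3 <- R3 - (-1)*R1:  [   0    3  -22 ]
Matrix at this point:
[ 4  0    1 ]
[ 0  0    5 ]
[ 0  3  -22 ]
Pivot entry (2,2) is zero but row 3 has 3 in column 2 -> naive elimination stops; a row interchange (e.g. R2 <-> R3) would be required here.

first zero-pivot column = 2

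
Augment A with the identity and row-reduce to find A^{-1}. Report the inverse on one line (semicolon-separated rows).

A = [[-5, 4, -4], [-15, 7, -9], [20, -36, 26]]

Gauss-Jordan on [A | I]:
R1 <- (1/-5)*R1:  [    1  -4/5   4/5  |  -1/5     0     0 ]
R2 <- R2 - (-15)*R1:  [  0  -5   3  |  -3   1   0 ]
R3 <- R3 - (20)*R1:  [   0  -20   10  |    4    0    1 ]
R2 <- (1/-5)*R2:  [    0     1  -3/5  |   3/5  -1/5     0 ]
R1 <- R1 - (-4/5)*R2:  [     1      0   8/25  |   7/25  -4/25      0 ]
R3 <- R3 - (-20)*R2:  [  0   0  -2  |  16  -4   1 ]
R3 <- (1/-2)*R3:  [    0     0     1  |    -8     2  -1/2 ]
R1 <- R1 - (8/25)*R3:  [     1      0      0  |  71/25   -4/5   4/25 ]
R2 <- R2 - (-3/5)*R3:  [     0      1      0  |  -21/5      1  -3/10 ]
Right block of [I | A^{-1}] is the inverse:
[ 71/25  -4/5   4/25 ]
[ -21/5     1  -3/10 ]
[    -8     2   -1/2 ]

inverse = [71/25 -4/5 4/25; -21/5 1 -3/10; -8 2 -1/2]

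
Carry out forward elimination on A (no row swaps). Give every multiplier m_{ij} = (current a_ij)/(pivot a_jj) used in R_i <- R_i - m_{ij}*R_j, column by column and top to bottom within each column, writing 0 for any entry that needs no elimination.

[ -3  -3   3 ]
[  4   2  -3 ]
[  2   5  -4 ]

Forward elimination:
R2 <- R2 - (-4/3)*R1:  [  0  -2   1 ]
R3 <- R3 - (-2/3)*R1:  [  0   3  -2 ]
R3 <- R3 - (-3/2)*R2:  [    0     0  -1/2 ]
Multipliers (in order of application): m_{21} = -4/3, m_{31} = -2/3, m_{32} = -3/2

multipliers: -4/3, -2/3, -3/2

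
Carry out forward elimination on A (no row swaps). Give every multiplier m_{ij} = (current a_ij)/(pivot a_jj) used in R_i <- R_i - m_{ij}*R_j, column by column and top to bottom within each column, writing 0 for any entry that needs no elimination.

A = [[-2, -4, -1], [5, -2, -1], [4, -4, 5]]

multipliers: -5/2, -2, 1

Forward elimination:
R2 <- R2 - (-5/2)*R1:  [    0   -12  -7/2 ]
R3 <- R3 - (-2)*R1:  [   0  -12    3 ]
R3 <- R3 - (1)*R2:  [    0     0  13/2 ]
Multipliers (in order of application): m_{21} = -5/2, m_{31} = -2, m_{32} = 1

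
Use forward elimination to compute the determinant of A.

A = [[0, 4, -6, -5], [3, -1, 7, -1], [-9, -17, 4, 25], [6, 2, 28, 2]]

det(A) = -180

Forward elimination:
R1 <-> R2   (pivot in column 1 was zero)
[  3   -1   7  -1 ]
[  0    4  -6  -5 ]
[ -9  -17   4  25 ]
[  6    2  28   2 ]
R3 <- R3 - (-3)*R1:  [   0  -20   25   22 ]
R4 <- R4 - (2)*R1:  [  0   4  14   4 ]
R3 <- R3 - (-5)*R2:  [  0   0  -5  -3 ]
R4 <- R4 - (1)*R2:  [  0   0  20   9 ]
R4 <- R4 - (-4)*R3:  [  0   0   0  -3 ]
Upper-triangular form:
[ 3  -1   7  -1 ]
[ 0   4  -6  -5 ]
[ 0   0  -5  -3 ]
[ 0   0   0  -3 ]
det(A) = (-1)^1 * (3) * (4) * (-5) * (-3) = -180  (1 row swap -> sign -1)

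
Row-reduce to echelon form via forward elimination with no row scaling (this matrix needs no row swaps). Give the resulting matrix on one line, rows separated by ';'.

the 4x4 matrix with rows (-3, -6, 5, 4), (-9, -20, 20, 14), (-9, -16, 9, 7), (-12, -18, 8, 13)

REF = [-3 -6 5 4; 0 -2 5 2; 0 0 -1 -3; 0 0 0 -6]

Forward elimination:
R2 <- R2 - (3)*R1:  [  0  -2   5   2 ]
R3 <- R3 - (3)*R1:  [  0   2  -6  -5 ]
R4 <- R4 - (4)*R1:  [   0    6  -12   -3 ]
R3 <- R3 - (-1)*R2:  [  0   0  -1  -3 ]
R4 <- R4 - (-3)*R2:  [ 0  0  3  3 ]
R4 <- R4 - (-3)*R3:  [  0   0   0  -6 ]
Row echelon form:
[ -3  -6   5   4 ]
[  0  -2   5   2 ]
[  0   0  -1  -3 ]
[  0   0   0  -6 ]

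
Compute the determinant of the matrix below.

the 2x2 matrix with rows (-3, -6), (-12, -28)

det(A) = 12

Forward elimination:
R2 <- R2 - (4)*R1:  [  0  -4 ]
Upper-triangular form:
[ -3  -6 ]
[  0  -4 ]
det(A) = (-1)^0 * (-3) * (-4) = 12  (0 row swaps -> sign +1)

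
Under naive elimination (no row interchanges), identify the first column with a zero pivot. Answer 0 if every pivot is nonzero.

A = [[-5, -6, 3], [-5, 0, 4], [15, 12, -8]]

Naive forward elimination:
R2 <- R2 - (1)*R1:  [ 0  6  1 ]
R3 <- R3 - (-3)*R1:  [  0  -6   1 ]
R3 <- R3 - (-1)*R2:  [ 0  0  2 ]
All pivots nonzero; naive elimination completes without hitting a zero pivot.

first zero-pivot column = 0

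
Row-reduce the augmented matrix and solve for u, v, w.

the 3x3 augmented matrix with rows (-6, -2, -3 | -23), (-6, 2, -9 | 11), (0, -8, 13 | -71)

Forward elimination on [A|b]:
R2 <- R2 - (1)*R1:  [  0   4  -6  34 ]
R3 <- R3 - (-2)*R2:  [  0   0   1  -3 ]
Row echelon form:
[ -6  -2  -3  |  -23 ]
[  0   4  -6  |   34 ]
[  0   0   1  |   -3 ]
Back-substitution:
w = (-3) / 1 = -3
v = (34 - (-6)*(-3)) / 4 = 4
u = (-23 - (-2)*(4) - (-3)*(-3)) / -6 = 4

(4, 4, -3)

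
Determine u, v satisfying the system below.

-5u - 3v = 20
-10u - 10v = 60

Forward elimination on [A|b]:
R2 <- R2 - (2)*R1:  [  0  -4  20 ]
Row echelon form:
[ -5  -3  |  20 ]
[  0  -4  |  20 ]
Back-substitution:
v = (20) / -4 = -5
u = (20 - (-3)*(-5)) / -5 = -1

(-1, -5)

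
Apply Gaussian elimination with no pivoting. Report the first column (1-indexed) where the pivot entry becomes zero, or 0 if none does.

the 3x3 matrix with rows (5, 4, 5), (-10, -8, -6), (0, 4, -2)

Naive forward elimination:
R2 <- R2 - (-2)*R1:  [ 0  0  4 ]
Matrix at this point:
[ 5  4   5 ]
[ 0  0   4 ]
[ 0  4  -2 ]
Pivot entry (2,2) is zero but row 3 has 4 in column 2 -> naive elimination stops; a row interchange (e.g. R2 <-> R3) would be required here.

first zero-pivot column = 2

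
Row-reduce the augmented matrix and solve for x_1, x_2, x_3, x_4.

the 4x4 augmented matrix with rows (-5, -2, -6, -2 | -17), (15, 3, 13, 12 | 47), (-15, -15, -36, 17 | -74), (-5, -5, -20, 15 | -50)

(3, -4, 2, -1)

Forward elimination on [A|b]:
R2 <- R2 - (-3)*R1:  [  0  -3  -5   6  -4 ]
R3 <- R3 - (3)*R1:  [   0   -9  -18   23  -23 ]
R4 <- R4 - (1)*R1:  [   0   -3  -14   17  -33 ]
R3 <- R3 - (3)*R2:  [   0    0   -3    5  -11 ]
R4 <- R4 - (1)*R2:  [   0    0   -9   11  -29 ]
R4 <- R4 - (3)*R3:  [  0   0   0  -4   4 ]
Row echelon form:
[ -5  -2  -6  -2  |  -17 ]
[  0  -3  -5   6  |   -4 ]
[  0   0  -3   5  |  -11 ]
[  0   0   0  -4  |    4 ]
Back-substitution:
x_4 = (4) / -4 = -1
x_3 = (-11 - (5)*(-1)) / -3 = 2
x_2 = (-4 - (-5)*(2) - (6)*(-1)) / -3 = -4
x_1 = (-17 - (-2)*(-4) - (-6)*(2) - (-2)*(-1)) / -5 = 3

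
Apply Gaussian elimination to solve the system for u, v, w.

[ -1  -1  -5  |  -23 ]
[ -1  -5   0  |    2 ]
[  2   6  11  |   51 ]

Forward elimination on [A|b]:
R2 <- R2 - (1)*R1:  [  0  -4   5  25 ]
R3 <- R3 - (-2)*R1:  [ 0  4  1  5 ]
R3 <- R3 - (-1)*R2:  [  0   0   6  30 ]
Row echelon form:
[ -1  -1  -5  |  -23 ]
[  0  -4   5  |   25 ]
[  0   0   6  |   30 ]
Back-substitution:
w = (30) / 6 = 5
v = (25 - (5)*(5)) / -4 = 0
u = (-23 - (-1)*(0) - (-5)*(5)) / -1 = -2

(-2, 0, 5)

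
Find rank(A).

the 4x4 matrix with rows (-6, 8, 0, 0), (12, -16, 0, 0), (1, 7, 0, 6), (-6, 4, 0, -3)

Row reduction:
R2 <- R2 - (-2)*R1:  [ 0  0  0  0 ]
R3 <- R3 - (-1/6)*R1:  [    0  25/3     0     6 ]
R4 <- R4 - (1)*R1:  [  0  -4   0  -3 ]
R2 <-> R3   (pivot in column 2 was zero)
[ -6     8  0   0 ]
[  0  25/3  0   6 ]
[  0     0  0   0 ]
[  0    -4  0  -3 ]
R4 <- R4 - (-12/25)*R2:  [     0      0      0  -3/25 ]
R3 <-> R4   (pivot in column 4 was zero)
[ -6     8  0      0 ]
[  0  25/3  0      6 ]
[  0     0  0  -3/25 ]
[  0     0  0      0 ]
Row echelon form:
[ -6     8  0      0 ]
[  0  25/3  0      6 ]
[  0     0  0  -3/25 ]
[  0     0  0      0 ]
Nonzero rows / pivot columns: 3

rank(A) = 3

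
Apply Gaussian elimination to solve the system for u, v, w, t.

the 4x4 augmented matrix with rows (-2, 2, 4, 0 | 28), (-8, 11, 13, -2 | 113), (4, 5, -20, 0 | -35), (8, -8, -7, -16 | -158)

Forward elimination on [A|b]:
R2 <- R2 - (4)*R1:  [  0   3  -3  -2   1 ]
R3 <- R3 - (-2)*R1:  [   0    9  -12    0   21 ]
R4 <- R4 - (-4)*R1:  [   0    0    9  -16  -46 ]
R3 <- R3 - (3)*R2:  [  0   0  -3   6  18 ]
R4 <- R4 - (-3)*R3:  [ 0  0  0  2  8 ]
Row echelon form:
[ -2  2   4   0  |  28 ]
[  0  3  -3  -2  |   1 ]
[  0  0  -3   6  |  18 ]
[  0  0   0   2  |   8 ]
Back-substitution:
t = (8) / 2 = 4
w = (18 - (6)*(4)) / -3 = 2
v = (1 - (-3)*(2) - (-2)*(4)) / 3 = 5
u = (28 - (2)*(5) - (4)*(2)) / -2 = -5

(-5, 5, 2, 4)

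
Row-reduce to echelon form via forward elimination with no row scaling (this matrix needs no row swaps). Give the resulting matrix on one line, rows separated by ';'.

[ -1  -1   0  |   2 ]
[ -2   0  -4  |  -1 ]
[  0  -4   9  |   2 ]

REF = [-1 -1 0 2; 0 2 -4 -5; 0 0 1 -8]

Forward elimination:
R2 <- R2 - (2)*R1:  [  0   2  -4  -5 ]
R3 <- R3 - (-2)*R2:  [  0   0   1  -8 ]
Row echelon form:
[ -1  -1   0  |   2 ]
[  0   2  -4  |  -5 ]
[  0   0   1  |  -8 ]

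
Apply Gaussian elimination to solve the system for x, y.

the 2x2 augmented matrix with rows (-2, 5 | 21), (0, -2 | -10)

(2, 5)

Forward elimination on [A|b]:
Row echelon form:
[ -2   5  |   21 ]
[  0  -2  |  -10 ]
Back-substitution:
y = (-10) / -2 = 5
x = (21 - (5)*(5)) / -2 = 2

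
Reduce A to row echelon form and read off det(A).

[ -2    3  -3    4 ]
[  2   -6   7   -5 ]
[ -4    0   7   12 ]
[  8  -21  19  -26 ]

det(A) = -30

Forward elimination:
R2 <- R2 - (-1)*R1:  [  0  -3   4  -1 ]
R3 <- R3 - (2)*R1:  [  0  -6  13   4 ]
R4 <- R4 - (-4)*R1:  [   0   -9    7  -10 ]
R3 <- R3 - (2)*R2:  [ 0  0  5  6 ]
R4 <- R4 - (3)*R2:  [  0   0  -5  -7 ]
R4 <- R4 - (-1)*R3:  [  0   0   0  -1 ]
Upper-triangular form:
[ -2   3  -3   4 ]
[  0  -3   4  -1 ]
[  0   0   5   6 ]
[  0   0   0  -1 ]
det(A) = (-1)^0 * (-2) * (-3) * (5) * (-1) = -30  (0 row swaps -> sign +1)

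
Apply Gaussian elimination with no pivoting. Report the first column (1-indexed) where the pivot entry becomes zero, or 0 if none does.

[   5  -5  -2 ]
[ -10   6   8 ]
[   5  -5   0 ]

first zero-pivot column = 0

Naive forward elimination:
R2 <- R2 - (-2)*R1:  [  0  -4   4 ]
R3 <- R3 - (1)*R1:  [ 0  0  2 ]
All pivots nonzero; naive elimination completes without hitting a zero pivot.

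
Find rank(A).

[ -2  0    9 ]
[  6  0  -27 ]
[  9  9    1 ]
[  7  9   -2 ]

rank(A) = 3

Row reduction:
R2 <- R2 - (-3)*R1:  [ 0  0  0 ]
R3 <- R3 - (-9/2)*R1:  [    0     9  83/2 ]
R4 <- R4 - (-7/2)*R1:  [    0     9  59/2 ]
R2 <-> R3   (pivot in column 2 was zero)
[ -2  0     9 ]
[  0  9  83/2 ]
[  0  0     0 ]
[  0  9  59/2 ]
R4 <- R4 - (1)*R2:  [   0    0  -12 ]
R3 <-> R4   (pivot in column 3 was zero)
[ -2  0     9 ]
[  0  9  83/2 ]
[  0  0   -12 ]
[  0  0     0 ]
Row echelon form:
[ -2  0     9 ]
[  0  9  83/2 ]
[  0  0   -12 ]
[  0  0     0 ]
Nonzero rows / pivot columns: 3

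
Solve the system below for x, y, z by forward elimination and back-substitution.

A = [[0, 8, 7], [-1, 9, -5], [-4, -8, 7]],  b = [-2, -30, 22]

Forward elimination on [A|b]:
R1 <-> R2   (pivot in column 1 was zero)
[ -1   9  -5  -30 ]
[  0   8   7   -2 ]
[ -4  -8   7   22 ]
R3 <- R3 - (4)*R1:  [   0  -44   27  142 ]
R3 <- R3 - (-11/2)*R2:  [     0      0  131/2    131 ]
Row echelon form:
[ -1  9     -5  |  -30 ]
[  0  8      7  |   -2 ]
[  0  0  131/2  |  131 ]
Back-substitution:
z = (131) / (131/2) = 2
y = (-2 - (7)*(2)) / 8 = -2
x = (-30 - (9)*(-2) - (-5)*(2)) / -1 = 2

(2, -2, 2)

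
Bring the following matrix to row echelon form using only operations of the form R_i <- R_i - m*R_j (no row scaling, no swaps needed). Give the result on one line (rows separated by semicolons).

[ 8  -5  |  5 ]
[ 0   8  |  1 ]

Forward elimination:
Row echelon form:
[ 8  -5  |  5 ]
[ 0   8  |  1 ]

REF = [8 -5 5; 0 8 1]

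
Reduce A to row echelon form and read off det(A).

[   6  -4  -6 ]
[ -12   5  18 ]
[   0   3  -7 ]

Forward elimination:
R2 <- R2 - (-2)*R1:  [  0  -3   6 ]
R3 <- R3 - (-1)*R2:  [  0   0  -1 ]
Upper-triangular form:
[ 6  -4  -6 ]
[ 0  -3   6 ]
[ 0   0  -1 ]
det(A) = (-1)^0 * (6) * (-3) * (-1) = 18  (0 row swaps -> sign +1)

det(A) = 18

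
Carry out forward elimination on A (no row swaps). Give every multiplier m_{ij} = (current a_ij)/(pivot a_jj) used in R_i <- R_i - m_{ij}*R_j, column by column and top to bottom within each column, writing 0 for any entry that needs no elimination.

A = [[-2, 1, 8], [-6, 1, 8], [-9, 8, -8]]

multipliers: 3, 9/2, -7/4

Forward elimination:
R2 <- R2 - (3)*R1:  [   0   -2  -16 ]
R3 <- R3 - (9/2)*R1:  [   0  7/2  -44 ]
R3 <- R3 - (-7/4)*R2:  [   0    0  -72 ]
Multipliers (in order of application): m_{21} = 3, m_{31} = 9/2, m_{32} = -7/4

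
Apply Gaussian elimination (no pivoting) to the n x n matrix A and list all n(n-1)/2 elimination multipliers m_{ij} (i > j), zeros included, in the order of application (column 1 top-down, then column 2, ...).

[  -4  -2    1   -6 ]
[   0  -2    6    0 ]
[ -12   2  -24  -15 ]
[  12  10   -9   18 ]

multipliers: 0, 3, -3, -4, -2, -2

Forward elimination:
R2: entry in column 1 is already 0 -> m_{21} = 0 (no row operation needed)
R3 <- R3 - (3)*R1:  [   0    8  -27    3 ]
R4 <- R4 - (-3)*R1:  [  0   4  -6   0 ]
R3 <- R3 - (-4)*R2:  [  0   0  -3   3 ]
R4 <- R4 - (-2)*R2:  [ 0  0  6  0 ]
R4 <- R4 - (-2)*R3:  [ 0  0  0  6 ]
Multipliers (in order of application): m_{21} = 0, m_{31} = 3, m_{41} = -3, m_{32} = -4, m_{42} = -2, m_{43} = -2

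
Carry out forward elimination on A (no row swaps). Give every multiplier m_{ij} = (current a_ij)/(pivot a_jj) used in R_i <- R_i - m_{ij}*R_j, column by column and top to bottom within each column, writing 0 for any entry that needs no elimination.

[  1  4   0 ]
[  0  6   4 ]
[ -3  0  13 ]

Forward elimination:
R2: entry in column 1 is already 0 -> m_{21} = 0 (no row operation needed)
R3 <- R3 - (-3)*R1:  [  0  12  13 ]
R3 <- R3 - (2)*R2:  [ 0  0  5 ]
Multipliers (in order of application): m_{21} = 0, m_{31} = -3, m_{32} = 2

multipliers: 0, -3, 2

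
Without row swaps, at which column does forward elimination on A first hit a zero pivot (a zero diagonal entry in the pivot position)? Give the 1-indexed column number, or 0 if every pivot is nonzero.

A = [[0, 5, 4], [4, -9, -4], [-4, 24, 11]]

Naive forward elimination:
Pivot entry (1,1) is zero but row 2 has 4 in column 1 -> naive elimination stops; a row interchange (e.g. R1 <-> R2) would be required here.

first zero-pivot column = 1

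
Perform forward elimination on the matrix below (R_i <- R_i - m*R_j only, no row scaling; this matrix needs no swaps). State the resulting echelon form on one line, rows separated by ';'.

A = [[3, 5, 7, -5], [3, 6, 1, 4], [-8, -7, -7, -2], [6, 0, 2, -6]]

REF = [3 5 7 -5; 0 1 -6 9; 0 0 149/3 -217/3; 0 0 0 -1618/149]

Forward elimination:
R2 <- R2 - (1)*R1:  [  0   1  -6   9 ]
R3 <- R3 - (-8/3)*R1:  [     0   19/3   35/3  -46/3 ]
R4 <- R4 - (2)*R1:  [   0  -10  -12    4 ]
R3 <- R3 - (19/3)*R2:  [      0       0   149/3  -217/3 ]
R4 <- R4 - (-10)*R2:  [   0    0  -72   94 ]
R4 <- R4 - (-216/149)*R3:  [         0          0          0  -1618/149 ]
Row echelon form:
[ 3  5      7         -5 ]
[ 0  1     -6          9 ]
[ 0  0  149/3     -217/3 ]
[ 0  0      0  -1618/149 ]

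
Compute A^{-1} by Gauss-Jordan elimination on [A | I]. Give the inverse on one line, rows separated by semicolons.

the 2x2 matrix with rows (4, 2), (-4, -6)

Gauss-Jordan on [A | I]:
R1 <- (1/4)*R1:  [   1  1/2  |  1/4    0 ]
R2 <- R2 - (-4)*R1:  [  0  -4  |   1   1 ]
R2 <- (1/-4)*R2:  [    0     1  |  -1/4  -1/4 ]
R1 <- R1 - (1/2)*R2:  [   1    0  |  3/8  1/8 ]
Right block of [I | A^{-1}] is the inverse:
[  3/8   1/8 ]
[ -1/4  -1/4 ]

inverse = [3/8 1/8; -1/4 -1/4]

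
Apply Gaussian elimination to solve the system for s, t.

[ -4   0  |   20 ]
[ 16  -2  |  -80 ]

Forward elimination on [A|b]:
R2 <- R2 - (-4)*R1:  [  0  -2   0 ]
Row echelon form:
[ -4   0  |  20 ]
[  0  -2  |   0 ]
Back-substitution:
t = (0) / -2 = 0
s = (20) / -4 = -5

(-5, 0)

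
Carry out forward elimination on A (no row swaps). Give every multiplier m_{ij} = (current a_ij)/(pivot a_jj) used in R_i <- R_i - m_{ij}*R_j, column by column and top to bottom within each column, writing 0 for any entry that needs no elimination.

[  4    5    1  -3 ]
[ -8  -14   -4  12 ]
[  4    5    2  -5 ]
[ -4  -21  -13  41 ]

Forward elimination:
R2 <- R2 - (-2)*R1:  [  0  -4  -2   6 ]
R3 <- R3 - (1)*R1:  [  0   0   1  -2 ]
R4 <- R4 - (-1)*R1:  [   0  -16  -12   38 ]
R3: entry in column 2 is already 0 -> m_{32} = 0 (no row operation needed)
R4 <- R4 - (4)*R2:  [  0   0  -4  14 ]
R4 <- R4 - (-4)*R3:  [ 0  0  0  6 ]
Multipliers (in order of application): m_{21} = -2, m_{31} = 1, m_{41} = -1, m_{32} = 0, m_{42} = 4, m_{43} = -4

multipliers: -2, 1, -1, 0, 4, -4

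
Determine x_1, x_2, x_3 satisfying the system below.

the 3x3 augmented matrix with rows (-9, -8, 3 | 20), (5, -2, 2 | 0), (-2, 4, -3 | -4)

(0, -4, -4)

Forward elimination on [A|b]:
R2 <- R2 - (-5/9)*R1:  [     0  -58/9   11/3  100/9 ]
R3 <- R3 - (2/9)*R1:  [     0   52/9  -11/3  -76/9 ]
R3 <- R3 - (-26/29)*R2:  [      0       0  -11/29   44/29 ]
Row echelon form:
[ -9     -8       3  |     20 ]
[  0  -58/9    11/3  |  100/9 ]
[  0      0  -11/29  |  44/29 ]
Back-substitution:
x_3 = (44/29) / (-11/29) = -4
x_2 = (100/9 - (11/3)*(-4)) / (-58/9) = -4
x_1 = (20 - (-8)*(-4) - (3)*(-4)) / -9 = 0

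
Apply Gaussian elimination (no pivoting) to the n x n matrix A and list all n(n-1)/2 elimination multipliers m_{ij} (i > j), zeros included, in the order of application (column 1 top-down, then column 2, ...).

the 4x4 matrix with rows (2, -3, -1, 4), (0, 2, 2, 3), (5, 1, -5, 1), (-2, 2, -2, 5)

multipliers: 0, 5/2, -1, 17/4, -1/2, 2/11

Forward elimination:
R2: entry in column 1 is already 0 -> m_{21} = 0 (no row operation needed)
R3 <- R3 - (5/2)*R1:  [    0  17/2  -5/2    -9 ]
R4 <- R4 - (-1)*R1:  [  0  -1  -3   9 ]
R3 <- R3 - (17/4)*R2:  [     0      0    -11  -87/4 ]
R4 <- R4 - (-1/2)*R2:  [    0     0    -2  21/2 ]
R4 <- R4 - (2/11)*R3:  [      0       0       0  159/11 ]
Multipliers (in order of application): m_{21} = 0, m_{31} = 5/2, m_{41} = -1, m_{32} = 17/4, m_{42} = -1/2, m_{43} = 2/11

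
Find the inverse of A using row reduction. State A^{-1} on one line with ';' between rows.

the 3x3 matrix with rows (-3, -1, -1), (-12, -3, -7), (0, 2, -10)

Gauss-Jordan on [A | I]:
R1 <- (1/-3)*R1:  [    1   1/3   1/3  |  -1/3     0     0 ]
R2 <- R2 - (-12)*R1:  [  0   1  -3  |  -4   1   0 ]
R1 <- R1 - (1/3)*R2:  [    1     0   4/3  |     1  -1/3     0 ]
R3 <- R3 - (2)*R2:  [  0   0  -4  |   8  -2   1 ]
R3 <- (1/-4)*R3:  [    0     0     1  |    -2   1/2  -1/4 ]
R1 <- R1 - (4/3)*R3:  [    1     0     0  |  11/3    -1   1/3 ]
R2 <- R2 - (-3)*R3:  [    0     1     0  |   -10   5/2  -3/4 ]
Right block of [I | A^{-1}] is the inverse:
[ 11/3   -1   1/3 ]
[  -10  5/2  -3/4 ]
[   -2  1/2  -1/4 ]

inverse = [11/3 -1 1/3; -10 5/2 -3/4; -2 1/2 -1/4]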